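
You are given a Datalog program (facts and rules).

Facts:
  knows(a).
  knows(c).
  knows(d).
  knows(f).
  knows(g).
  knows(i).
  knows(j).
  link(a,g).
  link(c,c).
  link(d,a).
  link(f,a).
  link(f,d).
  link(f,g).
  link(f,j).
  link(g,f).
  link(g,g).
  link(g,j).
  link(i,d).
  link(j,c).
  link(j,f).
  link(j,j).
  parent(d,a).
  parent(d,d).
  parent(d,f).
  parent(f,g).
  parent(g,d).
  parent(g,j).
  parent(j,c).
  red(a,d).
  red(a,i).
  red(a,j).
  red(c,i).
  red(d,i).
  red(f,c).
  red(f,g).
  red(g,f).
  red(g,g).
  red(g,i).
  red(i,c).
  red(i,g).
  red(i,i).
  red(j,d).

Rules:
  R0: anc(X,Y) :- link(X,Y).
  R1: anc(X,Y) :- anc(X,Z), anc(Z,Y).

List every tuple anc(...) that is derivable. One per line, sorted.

anc(a,a)
anc(a,c)
anc(a,d)
anc(a,f)
anc(a,g)
anc(a,j)
anc(c,c)
anc(d,a)
anc(d,c)
anc(d,d)
anc(d,f)
anc(d,g)
anc(d,j)
anc(f,a)
anc(f,c)
anc(f,d)
anc(f,f)
anc(f,g)
anc(f,j)
anc(g,a)
anc(g,c)
anc(g,d)
anc(g,f)
anc(g,g)
anc(g,j)
anc(i,a)
anc(i,c)
anc(i,d)
anc(i,f)
anc(i,g)
anc(i,j)
anc(j,a)
anc(j,c)
anc(j,d)
anc(j,f)
anc(j,g)
anc(j,j)

round 1: derive anc(a,g) via R0 from link(a,g)
round 1: derive anc(c,c) via R0 from link(c,c)
round 1: derive anc(d,a) via R0 from link(d,a)
round 1: derive anc(f,a) via R0 from link(f,a)
round 1: derive anc(f,d) via R0 from link(f,d)
round 1: derive anc(f,g) via R0 from link(f,g)
round 1: derive anc(f,j) via R0 from link(f,j)
round 1: derive anc(g,f) via R0 from link(g,f)
round 1: derive anc(g,g) via R0 from link(g,g)
round 1: derive anc(g,j) via R0 from link(g,j)
round 1: derive anc(i,d) via R0 from link(i,d)
round 1: derive anc(j,c) via R0 from link(j,c)
round 1: derive anc(j,f) via R0 from link(j,f)
round 1: derive anc(j,j) via R0 from link(j,j)
round 2: derive anc(a,f) via R1 from anc(a,g), anc(g,f)
round 2: derive anc(a,j) via R1 from anc(a,g), anc(g,j)
round 2: derive anc(d,g) via R1 from anc(d,a), anc(a,g)
round 2: derive anc(f,c) via R1 from anc(f,j), anc(j,c)
round 2: derive anc(f,f) via R1 from anc(f,g), anc(g,f)
round 2: derive anc(g,a) via R1 from anc(g,f), anc(f,a)
round 2: derive anc(g,c) via R1 from anc(g,j), anc(j,c)
round 2: derive anc(g,d) via R1 from anc(g,f), anc(f,d)
round 2: derive anc(i,a) via R1 from anc(i,d), anc(d,a)
round 2: derive anc(j,a) via R1 from anc(j,f), anc(f,a)
round 2: derive anc(j,d) via R1 from anc(j,f), anc(f,d)
round 2: derive anc(j,g) via R1 from anc(j,f), anc(f,g)
round 3: derive anc(a,a) via R1 from anc(a,f), anc(f,a)
round 3: derive anc(a,c) via R1 from anc(a,f), anc(f,c)
round 3: derive anc(a,d) via R1 from anc(a,f), anc(f,d)
round 3: derive anc(d,c) via R1 from anc(d,g), anc(g,c)
round 3: derive anc(d,d) via R1 from anc(d,g), anc(g,d)
round 3: derive anc(d,f) via R1 from anc(d,a), anc(a,f)
round 3: derive anc(d,j) via R1 from anc(d,a), anc(a,j)
round 3: derive anc(i,f) via R1 from anc(i,a), anc(a,f)
round 3: derive anc(i,g) via R1 from anc(i,a), anc(a,g)
round 3: derive anc(i,j) via R1 from anc(i,a), anc(a,j)
round 4: derive anc(i,c) via R1 from anc(i,a), anc(a,c)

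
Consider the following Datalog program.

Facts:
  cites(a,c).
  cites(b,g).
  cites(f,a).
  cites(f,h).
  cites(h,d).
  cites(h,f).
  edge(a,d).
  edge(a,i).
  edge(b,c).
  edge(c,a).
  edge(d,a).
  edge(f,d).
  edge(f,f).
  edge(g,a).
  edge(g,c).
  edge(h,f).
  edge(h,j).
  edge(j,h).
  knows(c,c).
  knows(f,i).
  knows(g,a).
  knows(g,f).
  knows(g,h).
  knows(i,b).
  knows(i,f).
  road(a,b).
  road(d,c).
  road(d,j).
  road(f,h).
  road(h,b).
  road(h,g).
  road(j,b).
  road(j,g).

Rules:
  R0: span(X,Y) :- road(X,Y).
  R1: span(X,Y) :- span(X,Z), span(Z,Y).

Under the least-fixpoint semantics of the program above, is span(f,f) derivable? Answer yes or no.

round 1: derive span(a,b) via R0 from road(a,b)
round 1: derive span(d,c) via R0 from road(d,c)
round 1: derive span(d,j) via R0 from road(d,j)
round 1: derive span(f,h) via R0 from road(f,h)
round 1: derive span(h,b) via R0 from road(h,b)
round 1: derive span(h,g) via R0 from road(h,g)
round 1: derive span(j,b) via R0 from road(j,b)
round 1: derive span(j,g) via R0 from road(j,g)
round 2: derive span(d,b) via R1 from span(d,j), span(j,b)
round 2: derive span(d,g) via R1 from span(d,j), span(j,g)
round 2: derive span(f,b) via R1 from span(f,h), span(h,b)
round 2: derive span(f,g) via R1 from span(f,h), span(h,g)

no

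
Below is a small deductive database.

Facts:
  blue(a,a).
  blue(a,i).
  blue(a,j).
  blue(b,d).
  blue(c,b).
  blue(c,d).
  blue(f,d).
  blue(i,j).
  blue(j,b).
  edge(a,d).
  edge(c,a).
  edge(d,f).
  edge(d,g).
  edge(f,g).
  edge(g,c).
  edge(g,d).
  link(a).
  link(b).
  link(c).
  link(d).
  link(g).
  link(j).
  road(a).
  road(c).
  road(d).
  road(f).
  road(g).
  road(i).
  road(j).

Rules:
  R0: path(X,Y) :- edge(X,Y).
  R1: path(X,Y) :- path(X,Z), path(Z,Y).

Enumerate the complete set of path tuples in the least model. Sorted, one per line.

round 1: derive path(a,d) via R0 from edge(a,d)
round 1: derive path(c,a) via R0 from edge(c,a)
round 1: derive path(d,f) via R0 from edge(d,f)
round 1: derive path(d,g) via R0 from edge(d,g)
round 1: derive path(f,g) via R0 from edge(f,g)
round 1: derive path(g,c) via R0 from edge(g,c)
round 1: derive path(g,d) via R0 from edge(g,d)
round 2: derive path(a,f) via R1 from path(a,d), path(d,f)
round 2: derive path(a,g) via R1 from path(a,d), path(d,g)
round 2: derive path(c,d) via R1 from path(c,a), path(a,d)
round 2: derive path(d,c) via R1 from path(d,g), path(g,c)
round 2: derive path(d,d) via R1 from path(d,g), path(g,d)
round 2: derive path(f,c) via R1 from path(f,g), path(g,c)
round 2: derive path(f,d) via R1 from path(f,g), path(g,d)
round 2: derive path(g,a) via R1 from path(g,c), path(c,a)
round 2: derive path(g,f) via R1 from path(g,d), path(d,f)
round 2: derive path(g,g) via R1 from path(g,d), path(d,g)
round 3: derive path(a,a) via R1 from path(a,g), path(g,a)
round 3: derive path(a,c) via R1 from path(a,d), path(d,c)
round 3: derive path(c,c) via R1 from path(c,d), path(d,c)
round 3: derive path(c,f) via R1 from path(c,a), path(a,f)
round 3: derive path(c,g) via R1 from path(c,a), path(a,g)
round 3: derive path(d,a) via R1 from path(d,c), path(c,a)
round 3: derive path(f,a) via R1 from path(f,c), path(c,a)
round 3: derive path(f,f) via R1 from path(f,d), path(d,f)

path(a,a)
path(a,c)
path(a,d)
path(a,f)
path(a,g)
path(c,a)
path(c,c)
path(c,d)
path(c,f)
path(c,g)
path(d,a)
path(d,c)
path(d,d)
path(d,f)
path(d,g)
path(f,a)
path(f,c)
path(f,d)
path(f,f)
path(f,g)
path(g,a)
path(g,c)
path(g,d)
path(g,f)
path(g,g)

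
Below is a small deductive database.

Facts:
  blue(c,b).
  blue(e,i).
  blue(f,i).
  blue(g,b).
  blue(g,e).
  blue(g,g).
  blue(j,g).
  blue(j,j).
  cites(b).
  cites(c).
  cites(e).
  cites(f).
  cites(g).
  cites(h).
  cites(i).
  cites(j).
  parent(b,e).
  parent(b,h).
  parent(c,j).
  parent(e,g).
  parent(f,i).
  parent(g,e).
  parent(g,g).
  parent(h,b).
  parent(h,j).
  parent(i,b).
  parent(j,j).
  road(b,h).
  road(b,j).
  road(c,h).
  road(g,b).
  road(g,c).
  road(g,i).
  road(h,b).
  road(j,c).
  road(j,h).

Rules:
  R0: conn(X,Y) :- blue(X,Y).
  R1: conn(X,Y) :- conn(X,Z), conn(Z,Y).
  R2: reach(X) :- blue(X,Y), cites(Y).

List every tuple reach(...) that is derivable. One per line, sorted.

reach(c)
reach(e)
reach(f)
reach(g)
reach(j)

round 1: derive reach(c) via R2 from blue(c,b), cites(b)
round 1: derive reach(e) via R2 from blue(e,i), cites(i)
round 1: derive reach(f) via R2 from blue(f,i), cites(i)
round 1: derive reach(g) via R2 from blue(g,b), cites(b)
round 1: derive reach(j) via R2 from blue(j,g), cites(g)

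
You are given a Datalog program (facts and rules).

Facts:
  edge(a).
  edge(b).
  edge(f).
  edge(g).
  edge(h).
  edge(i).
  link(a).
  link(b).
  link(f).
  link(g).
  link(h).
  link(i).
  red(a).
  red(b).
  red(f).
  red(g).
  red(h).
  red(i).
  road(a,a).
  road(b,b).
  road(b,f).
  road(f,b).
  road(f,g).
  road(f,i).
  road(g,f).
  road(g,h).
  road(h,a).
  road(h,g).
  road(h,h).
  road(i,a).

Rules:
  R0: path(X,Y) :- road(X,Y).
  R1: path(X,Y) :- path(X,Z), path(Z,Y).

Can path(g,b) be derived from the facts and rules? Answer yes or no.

round 1: derive path(a,a) via R0 from road(a,a)
round 1: derive path(b,b) via R0 from road(b,b)
round 1: derive path(b,f) via R0 from road(b,f)
round 1: derive path(f,b) via R0 from road(f,b)
round 1: derive path(f,g) via R0 from road(f,g)
round 1: derive path(f,i) via R0 from road(f,i)
round 1: derive path(g,f) via R0 from road(g,f)
round 1: derive path(g,h) via R0 from road(g,h)
round 1: derive path(h,a) via R0 from road(h,a)
round 1: derive path(h,g) via R0 from road(h,g)
round 1: derive path(h,h) via R0 from road(h,h)
round 1: derive path(i,a) via R0 from road(i,a)
round 2: derive path(b,g) via R1 from path(b,f), path(f,g)
round 2: derive path(b,i) via R1 from path(b,f), path(f,i)
round 2: derive path(f,a) via R1 from path(f,i), path(i,a)
round 2: derive path(f,f) via R1 from path(f,b), path(b,f)
round 2: derive path(f,h) via R1 from path(f,g), path(g,h)
round 2: derive path(g,a) via R1 from path(g,h), path(h,a)
round 2: derive path(g,b) via R1 from path(g,f), path(f,b)
round 2: derive path(g,g) via R1 from path(g,f), path(f,g)
round 2: derive path(g,i) via R1 from path(g,f), path(f,i)
round 2: derive path(h,f) via R1 from path(h,g), path(g,f)
round 3: derive path(b,a) via R1 from path(b,f), path(f,a)
round 3: derive path(b,h) via R1 from path(b,f), path(f,h)
round 3: derive path(h,b) via R1 from path(h,f), path(f,b)
round 3: derive path(h,i) via R1 from path(h,f), path(f,i)

yes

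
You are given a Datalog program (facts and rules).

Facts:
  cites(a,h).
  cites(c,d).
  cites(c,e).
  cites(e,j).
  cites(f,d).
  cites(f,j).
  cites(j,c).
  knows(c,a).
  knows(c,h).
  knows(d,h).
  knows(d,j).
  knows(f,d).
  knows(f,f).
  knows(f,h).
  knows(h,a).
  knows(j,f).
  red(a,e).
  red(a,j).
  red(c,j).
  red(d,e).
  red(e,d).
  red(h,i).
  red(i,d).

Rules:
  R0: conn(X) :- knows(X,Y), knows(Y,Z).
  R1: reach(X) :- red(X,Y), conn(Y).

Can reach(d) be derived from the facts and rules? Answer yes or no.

round 1: derive conn(c) via R0 from knows(c,h), knows(h,a)
round 1: derive conn(d) via R0 from knows(d,h), knows(h,a)
round 1: derive conn(f) via R0 from knows(f,d), knows(d,h)
round 1: derive conn(j) via R0 from knows(j,f), knows(f,d)
round 2: derive reach(a) via R1 from red(a,j), conn(j)
round 2: derive reach(c) via R1 from red(c,j), conn(j)
round 2: derive reach(e) via R1 from red(e,d), conn(d)
round 2: derive reach(i) via R1 from red(i,d), conn(d)

no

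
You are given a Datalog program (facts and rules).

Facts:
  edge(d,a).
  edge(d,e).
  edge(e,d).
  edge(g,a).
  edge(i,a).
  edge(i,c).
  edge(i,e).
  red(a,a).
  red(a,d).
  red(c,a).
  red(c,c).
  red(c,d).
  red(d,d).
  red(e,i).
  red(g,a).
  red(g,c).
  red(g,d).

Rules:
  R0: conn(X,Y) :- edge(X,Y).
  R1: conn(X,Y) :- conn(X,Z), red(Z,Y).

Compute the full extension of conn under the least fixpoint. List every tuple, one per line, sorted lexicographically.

conn(d,a)
conn(d,d)
conn(d,e)
conn(d,i)
conn(e,d)
conn(g,a)
conn(g,d)
conn(i,a)
conn(i,c)
conn(i,d)
conn(i,e)
conn(i,i)

round 1: derive conn(d,a) via R0 from edge(d,a)
round 1: derive conn(d,e) via R0 from edge(d,e)
round 1: derive conn(e,d) via R0 from edge(e,d)
round 1: derive conn(g,a) via R0 from edge(g,a)
round 1: derive conn(i,a) via R0 from edge(i,a)
round 1: derive conn(i,c) via R0 from edge(i,c)
round 1: derive conn(i,e) via R0 from edge(i,e)
round 2: derive conn(d,d) via R1 from conn(d,a), red(a,d)
round 2: derive conn(d,i) via R1 from conn(d,e), red(e,i)
round 2: derive conn(g,d) via R1 from conn(g,a), red(a,d)
round 2: derive conn(i,d) via R1 from conn(i,a), red(a,d)
round 2: derive conn(i,i) via R1 from conn(i,e), red(e,i)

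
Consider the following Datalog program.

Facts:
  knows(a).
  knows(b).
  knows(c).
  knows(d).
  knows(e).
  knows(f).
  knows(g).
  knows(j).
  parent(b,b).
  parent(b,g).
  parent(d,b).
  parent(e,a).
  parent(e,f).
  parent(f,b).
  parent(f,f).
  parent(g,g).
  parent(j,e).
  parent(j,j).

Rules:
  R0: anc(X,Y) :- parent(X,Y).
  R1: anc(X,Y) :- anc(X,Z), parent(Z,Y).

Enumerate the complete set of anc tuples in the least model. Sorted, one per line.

anc(b,b)
anc(b,g)
anc(d,b)
anc(d,g)
anc(e,a)
anc(e,b)
anc(e,f)
anc(e,g)
anc(f,b)
anc(f,f)
anc(f,g)
anc(g,g)
anc(j,a)
anc(j,b)
anc(j,e)
anc(j,f)
anc(j,g)
anc(j,j)

round 1: derive anc(b,b) via R0 from parent(b,b)
round 1: derive anc(b,g) via R0 from parent(b,g)
round 1: derive anc(d,b) via R0 from parent(d,b)
round 1: derive anc(e,a) via R0 from parent(e,a)
round 1: derive anc(e,f) via R0 from parent(e,f)
round 1: derive anc(f,b) via R0 from parent(f,b)
round 1: derive anc(f,f) via R0 from parent(f,f)
round 1: derive anc(g,g) via R0 from parent(g,g)
round 1: derive anc(j,e) via R0 from parent(j,e)
round 1: derive anc(j,j) via R0 from parent(j,j)
round 2: derive anc(d,g) via R1 from anc(d,b), parent(b,g)
round 2: derive anc(e,b) via R1 from anc(e,f), parent(f,b)
round 2: derive anc(f,g) via R1 from anc(f,b), parent(b,g)
round 2: derive anc(j,a) via R1 from anc(j,e), parent(e,a)
round 2: derive anc(j,f) via R1 from anc(j,e), parent(e,f)
round 3: derive anc(e,g) via R1 from anc(e,b), parent(b,g)
round 3: derive anc(j,b) via R1 from anc(j,f), parent(f,b)
round 4: derive anc(j,g) via R1 from anc(j,b), parent(b,g)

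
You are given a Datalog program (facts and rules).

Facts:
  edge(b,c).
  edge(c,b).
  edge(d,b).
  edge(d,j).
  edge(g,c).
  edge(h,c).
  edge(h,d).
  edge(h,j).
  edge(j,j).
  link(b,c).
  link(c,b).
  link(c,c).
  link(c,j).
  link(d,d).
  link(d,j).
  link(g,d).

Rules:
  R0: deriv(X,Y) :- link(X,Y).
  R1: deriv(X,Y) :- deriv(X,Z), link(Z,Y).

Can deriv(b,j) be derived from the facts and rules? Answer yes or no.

yes

round 1: derive deriv(b,c) via R0 from link(b,c)
round 1: derive deriv(c,b) via R0 from link(c,b)
round 1: derive deriv(c,c) via R0 from link(c,c)
round 1: derive deriv(c,j) via R0 from link(c,j)
round 1: derive deriv(d,d) via R0 from link(d,d)
round 1: derive deriv(d,j) via R0 from link(d,j)
round 1: derive deriv(g,d) via R0 from link(g,d)
round 2: derive deriv(b,b) via R1 from deriv(b,c), link(c,b)
round 2: derive deriv(b,j) via R1 from deriv(b,c), link(c,j)
round 2: derive deriv(g,j) via R1 from deriv(g,d), link(d,j)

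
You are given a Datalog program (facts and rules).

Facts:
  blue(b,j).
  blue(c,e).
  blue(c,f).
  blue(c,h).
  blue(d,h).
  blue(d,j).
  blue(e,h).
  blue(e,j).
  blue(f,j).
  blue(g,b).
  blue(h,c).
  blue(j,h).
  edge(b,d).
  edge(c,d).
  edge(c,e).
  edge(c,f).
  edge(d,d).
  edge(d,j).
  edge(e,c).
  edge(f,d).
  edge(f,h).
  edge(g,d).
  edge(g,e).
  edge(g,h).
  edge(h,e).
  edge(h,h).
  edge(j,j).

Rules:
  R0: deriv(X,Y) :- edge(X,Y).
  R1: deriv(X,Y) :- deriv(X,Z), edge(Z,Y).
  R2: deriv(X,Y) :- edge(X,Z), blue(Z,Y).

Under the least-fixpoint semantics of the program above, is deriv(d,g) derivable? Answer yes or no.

no

round 1: derive deriv(b,d) via R0 from edge(b,d)
round 1: derive deriv(c,d) via R0 from edge(c,d)
round 1: derive deriv(c,e) via R0 from edge(c,e)
round 1: derive deriv(c,f) via R0 from edge(c,f)
round 1: derive deriv(d,d) via R0 from edge(d,d)
round 1: derive deriv(d,j) via R0 from edge(d,j)
round 1: derive deriv(e,c) via R0 from edge(e,c)
round 1: derive deriv(f,d) via R0 from edge(f,d)
round 1: derive deriv(f,h) via R0 from edge(f,h)
round 1: derive deriv(g,d) via R0 from edge(g,d)
round 1: derive deriv(g,e) via R0 from edge(g,e)
round 1: derive deriv(g,h) via R0 from edge(g,h)
round 1: derive deriv(h,e) via R0 from edge(h,e)
round 1: derive deriv(h,h) via R0 from edge(h,h)
round 1: derive deriv(j,j) via R0 from edge(j,j)
round 1: derive deriv(b,h) via R2 from edge(b,d), blue(d,h)
round 1: derive deriv(b,j) via R2 from edge(b,d), blue(d,j)
round 1: derive deriv(c,h) via R2 from edge(c,d), blue(d,h)
round 1: derive deriv(c,j) via R2 from edge(c,d), blue(d,j)
round 1: derive deriv(d,h) via R2 from edge(d,d), blue(d,h)
round 1: derive deriv(e,e) via R2 from edge(e,c), blue(c,e)
round 1: derive deriv(e,f) via R2 from edge(e,c), blue(c,f)
round 1: derive deriv(e,h) via R2 from edge(e,c), blue(c,h)
round 1: derive deriv(f,c) via R2 from edge(f,h), blue(h,c)
round 1: derive deriv(f,j) via R2 from edge(f,d), blue(d,j)
round 1: derive deriv(g,c) via R2 from edge(g,h), blue(h,c)
round 1: derive deriv(g,j) via R2 from edge(g,d), blue(d,j)
round 1: derive deriv(h,c) via R2 from edge(h,h), blue(h,c)
round 1: derive deriv(h,j) via R2 from edge(h,e), blue(e,j)
round 1: derive deriv(j,h) via R2 from edge(j,j), blue(j,h)
round 2: derive deriv(b,e) via R1 from deriv(b,h), edge(h,e)
round 2: derive deriv(c,c) via R1 from deriv(c,e), edge(e,c)
round 2: derive deriv(d,e) via R1 from deriv(d,h), edge(h,e)
round 2: derive deriv(e,d) via R1 from deriv(e,c), edge(c,d)
round 2: derive deriv(f,e) via R1 from deriv(f,c), edge(c,e)
round 2: derive deriv(f,f) via R1 from deriv(f,c), edge(c,f)
round 2: derive deriv(g,f) via R1 from deriv(g,c), edge(c,f)
round 2: derive deriv(h,d) via R1 from deriv(h,c), edge(c,d)
round 2: derive deriv(h,f) via R1 from deriv(h,c), edge(c,f)
round 2: derive deriv(j,e) via R1 from deriv(j,h), edge(h,e)
round 3: derive deriv(b,c) via R1 from deriv(b,e), edge(e,c)
round 3: derive deriv(d,c) via R1 from deriv(d,e), edge(e,c)
round 3: derive deriv(e,j) via R1 from deriv(e,d), edge(d,j)
round 3: derive deriv(j,c) via R1 from deriv(j,e), edge(e,c)
round 4: derive deriv(b,f) via R1 from deriv(b,c), edge(c,f)
round 4: derive deriv(d,f) via R1 from deriv(d,c), edge(c,f)
round 4: derive deriv(j,d) via R1 from deriv(j,c), edge(c,d)
round 4: derive deriv(j,f) via R1 from deriv(j,c), edge(c,f)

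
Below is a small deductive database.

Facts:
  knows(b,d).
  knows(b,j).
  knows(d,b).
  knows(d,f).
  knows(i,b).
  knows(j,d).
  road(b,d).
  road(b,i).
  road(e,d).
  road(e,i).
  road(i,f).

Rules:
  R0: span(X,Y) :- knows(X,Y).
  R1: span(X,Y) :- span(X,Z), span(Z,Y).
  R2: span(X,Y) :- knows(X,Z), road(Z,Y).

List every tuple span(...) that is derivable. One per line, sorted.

round 1: derive span(b,d) via R0 from knows(b,d)
round 1: derive span(b,j) via R0 from knows(b,j)
round 1: derive span(d,b) via R0 from knows(d,b)
round 1: derive span(d,f) via R0 from knows(d,f)
round 1: derive span(i,b) via R0 from knows(i,b)
round 1: derive span(j,d) via R0 from knows(j,d)
round 1: derive span(d,d) via R2 from knows(d,b), road(b,d)
round 1: derive span(d,i) via R2 from knows(d,b), road(b,i)
round 1: derive span(i,d) via R2 from knows(i,b), road(b,d)
round 1: derive span(i,i) via R2 from knows(i,b), road(b,i)
round 2: derive span(b,b) via R1 from span(b,d), span(d,b)
round 2: derive span(b,f) via R1 from span(b,d), span(d,f)
round 2: derive span(b,i) via R1 from span(b,d), span(d,i)
round 2: derive span(d,j) via R1 from span(d,b), span(b,j)
round 2: derive span(i,f) via R1 from span(i,d), span(d,f)
round 2: derive span(i,j) via R1 from span(i,b), span(b,j)
round 2: derive span(j,b) via R1 from span(j,d), span(d,b)
round 2: derive span(j,f) via R1 from span(j,d), span(d,f)
round 2: derive span(j,i) via R1 from span(j,d), span(d,i)
round 3: derive span(j,j) via R1 from span(j,b), span(b,j)

span(b,b)
span(b,d)
span(b,f)
span(b,i)
span(b,j)
span(d,b)
span(d,d)
span(d,f)
span(d,i)
span(d,j)
span(i,b)
span(i,d)
span(i,f)
span(i,i)
span(i,j)
span(j,b)
span(j,d)
span(j,f)
span(j,i)
span(j,j)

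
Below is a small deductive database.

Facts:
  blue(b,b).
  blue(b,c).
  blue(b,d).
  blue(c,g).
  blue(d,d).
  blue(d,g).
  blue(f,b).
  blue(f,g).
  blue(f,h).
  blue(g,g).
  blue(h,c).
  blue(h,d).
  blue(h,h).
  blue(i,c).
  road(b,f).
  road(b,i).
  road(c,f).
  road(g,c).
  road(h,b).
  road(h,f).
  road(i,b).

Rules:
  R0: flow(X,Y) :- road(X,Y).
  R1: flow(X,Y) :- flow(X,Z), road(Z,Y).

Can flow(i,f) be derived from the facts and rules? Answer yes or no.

yes

round 1: derive flow(b,f) via R0 from road(b,f)
round 1: derive flow(b,i) via R0 from road(b,i)
round 1: derive flow(c,f) via R0 from road(c,f)
round 1: derive flow(g,c) via R0 from road(g,c)
round 1: derive flow(h,b) via R0 from road(h,b)
round 1: derive flow(h,f) via R0 from road(h,f)
round 1: derive flow(i,b) via R0 from road(i,b)
round 2: derive flow(b,b) via R1 from flow(b,i), road(i,b)
round 2: derive flow(g,f) via R1 from flow(g,c), road(c,f)
round 2: derive flow(h,i) via R1 from flow(h,b), road(b,i)
round 2: derive flow(i,f) via R1 from flow(i,b), road(b,f)
round 2: derive flow(i,i) via R1 from flow(i,b), road(b,i)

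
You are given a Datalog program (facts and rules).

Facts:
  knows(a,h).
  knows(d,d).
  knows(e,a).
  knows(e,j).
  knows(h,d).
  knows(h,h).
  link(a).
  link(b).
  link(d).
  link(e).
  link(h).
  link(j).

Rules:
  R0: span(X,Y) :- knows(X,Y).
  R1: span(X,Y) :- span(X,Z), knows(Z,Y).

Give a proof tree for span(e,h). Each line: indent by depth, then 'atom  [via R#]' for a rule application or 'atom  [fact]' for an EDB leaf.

round 1: derive span(a,h) via R0 from knows(a,h)
round 1: derive span(d,d) via R0 from knows(d,d)
round 1: derive span(e,a) via R0 from knows(e,a)
round 1: derive span(e,j) via R0 from knows(e,j)
round 1: derive span(h,d) via R0 from knows(h,d)
round 1: derive span(h,h) via R0 from knows(h,h)
round 2: derive span(a,d) via R1 from span(a,h), knows(h,d)
round 2: derive span(e,h) via R1 from span(e,a), knows(a,h)
round 3: derive span(e,d) via R1 from span(e,h), knows(h,d)

span(e,h)  [via R1]
  span(e,a)  [via R0]
    knows(e,a)  [fact]
  knows(a,h)  [fact]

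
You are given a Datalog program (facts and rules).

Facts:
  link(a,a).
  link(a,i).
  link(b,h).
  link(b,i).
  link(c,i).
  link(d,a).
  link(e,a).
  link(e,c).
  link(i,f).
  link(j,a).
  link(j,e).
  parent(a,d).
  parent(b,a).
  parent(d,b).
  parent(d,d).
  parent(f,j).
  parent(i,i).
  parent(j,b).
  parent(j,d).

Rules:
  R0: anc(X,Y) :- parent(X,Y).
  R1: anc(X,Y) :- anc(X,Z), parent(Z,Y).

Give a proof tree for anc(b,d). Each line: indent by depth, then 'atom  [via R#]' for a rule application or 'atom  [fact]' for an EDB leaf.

round 1: derive anc(a,d) via R0 from parent(a,d)
round 1: derive anc(b,a) via R0 from parent(b,a)
round 1: derive anc(d,b) via R0 from parent(d,b)
round 1: derive anc(d,d) via R0 from parent(d,d)
round 1: derive anc(f,j) via R0 from parent(f,j)
round 1: derive anc(i,i) via R0 from parent(i,i)
round 1: derive anc(j,b) via R0 from parent(j,b)
round 1: derive anc(j,d) via R0 from parent(j,d)
round 2: derive anc(a,b) via R1 from anc(a,d), parent(d,b)
round 2: derive anc(b,d) via R1 from anc(b,a), parent(a,d)
round 2: derive anc(d,a) via R1 from anc(d,b), parent(b,a)
round 2: derive anc(f,b) via R1 from anc(f,j), parent(j,b)
round 2: derive anc(f,d) via R1 from anc(f,j), parent(j,d)
round 2: derive anc(j,a) via R1 from anc(j,b), parent(b,a)
round 3: derive anc(a,a) via R1 from anc(a,b), parent(b,a)
round 3: derive anc(b,b) via R1 from anc(b,d), parent(d,b)
round 3: derive anc(f,a) via R1 from anc(f,b), parent(b,a)

anc(b,d)  [via R1]
  anc(b,a)  [via R0]
    parent(b,a)  [fact]
  parent(a,d)  [fact]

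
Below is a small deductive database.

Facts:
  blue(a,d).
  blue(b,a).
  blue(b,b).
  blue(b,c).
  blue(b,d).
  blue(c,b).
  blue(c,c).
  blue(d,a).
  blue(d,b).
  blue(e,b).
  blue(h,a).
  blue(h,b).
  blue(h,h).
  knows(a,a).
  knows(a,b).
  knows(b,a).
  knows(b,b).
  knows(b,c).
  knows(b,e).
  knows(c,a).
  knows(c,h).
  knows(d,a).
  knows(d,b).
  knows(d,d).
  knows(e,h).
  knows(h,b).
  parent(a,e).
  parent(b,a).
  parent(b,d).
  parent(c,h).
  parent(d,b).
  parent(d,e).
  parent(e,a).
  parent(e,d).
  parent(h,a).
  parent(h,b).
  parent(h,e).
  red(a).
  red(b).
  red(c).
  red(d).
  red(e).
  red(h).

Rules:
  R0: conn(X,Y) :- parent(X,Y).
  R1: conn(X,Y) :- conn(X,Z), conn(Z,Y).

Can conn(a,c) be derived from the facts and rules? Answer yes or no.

no

round 1: derive conn(a,e) via R0 from parent(a,e)
round 1: derive conn(b,a) via R0 from parent(b,a)
round 1: derive conn(b,d) via R0 from parent(b,d)
round 1: derive conn(c,h) via R0 from parent(c,h)
round 1: derive conn(d,b) via R0 from parent(d,b)
round 1: derive conn(d,e) via R0 from parent(d,e)
round 1: derive conn(e,a) via R0 from parent(e,a)
round 1: derive conn(e,d) via R0 from parent(e,d)
round 1: derive conn(h,a) via R0 from parent(h,a)
round 1: derive conn(h,b) via R0 from parent(h,b)
round 1: derive conn(h,e) via R0 from parent(h,e)
round 2: derive conn(a,a) via R1 from conn(a,e), conn(e,a)
round 2: derive conn(a,d) via R1 from conn(a,e), conn(e,d)
round 2: derive conn(b,b) via R1 from conn(b,d), conn(d,b)
round 2: derive conn(b,e) via R1 from conn(b,a), conn(a,e)
round 2: derive conn(c,a) via R1 from conn(c,h), conn(h,a)
round 2: derive conn(c,b) via R1 from conn(c,h), conn(h,b)
round 2: derive conn(c,e) via R1 from conn(c,h), conn(h,e)
round 2: derive conn(d,a) via R1 from conn(d,b), conn(b,a)
round 2: derive conn(d,d) via R1 from conn(d,b), conn(b,d)
round 2: derive conn(e,b) via R1 from conn(e,d), conn(d,b)
round 2: derive conn(e,e) via R1 from conn(e,a), conn(a,e)
round 2: derive conn(h,d) via R1 from conn(h,b), conn(b,d)
round 3: derive conn(a,b) via R1 from conn(a,d), conn(d,b)
round 3: derive conn(c,d) via R1 from conn(c,a), conn(a,d)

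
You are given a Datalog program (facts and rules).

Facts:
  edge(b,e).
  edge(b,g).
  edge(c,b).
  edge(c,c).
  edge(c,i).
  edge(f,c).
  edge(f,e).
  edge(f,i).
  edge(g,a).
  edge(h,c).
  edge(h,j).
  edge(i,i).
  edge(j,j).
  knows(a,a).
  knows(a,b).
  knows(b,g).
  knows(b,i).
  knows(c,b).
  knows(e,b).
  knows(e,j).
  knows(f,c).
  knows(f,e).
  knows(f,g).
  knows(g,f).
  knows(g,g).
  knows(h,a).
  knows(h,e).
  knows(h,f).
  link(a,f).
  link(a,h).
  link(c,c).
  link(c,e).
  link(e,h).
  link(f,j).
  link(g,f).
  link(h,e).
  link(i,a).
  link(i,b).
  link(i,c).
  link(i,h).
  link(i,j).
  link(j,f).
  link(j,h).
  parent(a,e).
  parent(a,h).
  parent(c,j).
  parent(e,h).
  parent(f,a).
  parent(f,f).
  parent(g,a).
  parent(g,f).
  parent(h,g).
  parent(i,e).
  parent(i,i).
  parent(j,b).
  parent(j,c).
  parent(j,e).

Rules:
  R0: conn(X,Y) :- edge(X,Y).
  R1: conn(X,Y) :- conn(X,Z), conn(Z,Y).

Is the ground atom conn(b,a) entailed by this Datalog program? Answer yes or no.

yes

round 1: derive conn(b,e) via R0 from edge(b,e)
round 1: derive conn(b,g) via R0 from edge(b,g)
round 1: derive conn(c,b) via R0 from edge(c,b)
round 1: derive conn(c,c) via R0 from edge(c,c)
round 1: derive conn(c,i) via R0 from edge(c,i)
round 1: derive conn(f,c) via R0 from edge(f,c)
round 1: derive conn(f,e) via R0 from edge(f,e)
round 1: derive conn(f,i) via R0 from edge(f,i)
round 1: derive conn(g,a) via R0 from edge(g,a)
round 1: derive conn(h,c) via R0 from edge(h,c)
round 1: derive conn(h,j) via R0 from edge(h,j)
round 1: derive conn(i,i) via R0 from edge(i,i)
round 1: derive conn(j,j) via R0 from edge(j,j)
round 2: derive conn(b,a) via R1 from conn(b,g), conn(g,a)
round 2: derive conn(c,e) via R1 from conn(c,b), conn(b,e)
round 2: derive conn(c,g) via R1 from conn(c,b), conn(b,g)
round 2: derive conn(f,b) via R1 from conn(f,c), conn(c,b)
round 2: derive conn(h,b) via R1 from conn(h,c), conn(c,b)
round 2: derive conn(h,i) via R1 from conn(h,c), conn(c,i)
round 3: derive conn(c,a) via R1 from conn(c,b), conn(b,a)
round 3: derive conn(f,a) via R1 from conn(f,b), conn(b,a)
round 3: derive conn(f,g) via R1 from conn(f,b), conn(b,g)
round 3: derive conn(h,a) via R1 from conn(h,b), conn(b,a)
round 3: derive conn(h,e) via R1 from conn(h,b), conn(b,e)
round 3: derive conn(h,g) via R1 from conn(h,b), conn(b,g)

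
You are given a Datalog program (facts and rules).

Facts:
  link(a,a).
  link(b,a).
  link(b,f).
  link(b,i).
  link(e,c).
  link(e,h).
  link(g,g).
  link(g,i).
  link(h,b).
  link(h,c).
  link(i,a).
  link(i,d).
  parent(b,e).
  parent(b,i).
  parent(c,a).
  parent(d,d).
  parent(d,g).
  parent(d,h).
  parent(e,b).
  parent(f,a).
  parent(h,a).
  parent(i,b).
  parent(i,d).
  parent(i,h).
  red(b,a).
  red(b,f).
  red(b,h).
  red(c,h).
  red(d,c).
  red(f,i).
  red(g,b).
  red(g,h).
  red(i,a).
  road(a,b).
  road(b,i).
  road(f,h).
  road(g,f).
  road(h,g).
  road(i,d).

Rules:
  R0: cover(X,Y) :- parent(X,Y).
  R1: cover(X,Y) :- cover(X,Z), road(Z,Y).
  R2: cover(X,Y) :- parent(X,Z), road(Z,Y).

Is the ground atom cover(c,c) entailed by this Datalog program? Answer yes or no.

round 1: derive cover(b,e) via R0 from parent(b,e)
round 1: derive cover(b,i) via R0 from parent(b,i)
round 1: derive cover(c,a) via R0 from parent(c,a)
round 1: derive cover(d,d) via R0 from parent(d,d)
round 1: derive cover(d,g) via R0 from parent(d,g)
round 1: derive cover(d,h) via R0 from parent(d,h)
round 1: derive cover(e,b) via R0 from parent(e,b)
round 1: derive cover(f,a) via R0 from parent(f,a)
round 1: derive cover(h,a) via R0 from parent(h,a)
round 1: derive cover(i,b) via R0 from parent(i,b)
round 1: derive cover(i,d) via R0 from parent(i,d)
round 1: derive cover(i,h) via R0 from parent(i,h)
round 1: derive cover(b,d) via R2 from parent(b,i), road(i,d)
round 1: derive cover(c,b) via R2 from parent(c,a), road(a,b)
round 1: derive cover(d,f) via R2 from parent(d,g), road(g,f)
round 1: derive cover(e,i) via R2 from parent(e,b), road(b,i)
round 1: derive cover(f,b) via R2 from parent(f,a), road(a,b)
round 1: derive cover(h,b) via R2 from parent(h,a), road(a,b)
round 1: derive cover(i,g) via R2 from parent(i,h), road(h,g)
round 1: derive cover(i,i) via R2 from parent(i,b), road(b,i)
round 2: derive cover(c,i) via R1 from cover(c,b), road(b,i)
round 2: derive cover(e,d) via R1 from cover(e,i), road(i,d)
round 2: derive cover(f,i) via R1 from cover(f,b), road(b,i)
round 2: derive cover(h,i) via R1 from cover(h,b), road(b,i)
round 2: derive cover(i,f) via R1 from cover(i,g), road(g,f)
round 3: derive cover(c,d) via R1 from cover(c,i), road(i,d)
round 3: derive cover(f,d) via R1 from cover(f,i), road(i,d)
round 3: derive cover(h,d) via R1 from cover(h,i), road(i,d)

no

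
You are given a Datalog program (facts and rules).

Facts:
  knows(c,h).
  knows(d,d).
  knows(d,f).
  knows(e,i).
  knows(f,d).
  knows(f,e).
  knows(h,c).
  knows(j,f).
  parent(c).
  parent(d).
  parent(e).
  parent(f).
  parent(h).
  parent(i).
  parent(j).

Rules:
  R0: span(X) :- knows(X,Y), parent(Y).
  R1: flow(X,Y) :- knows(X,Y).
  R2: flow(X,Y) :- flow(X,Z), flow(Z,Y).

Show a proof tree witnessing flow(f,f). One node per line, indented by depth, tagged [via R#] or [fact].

flow(f,f)  [via R2]
  flow(f,d)  [via R1]
    knows(f,d)  [fact]
  flow(d,f)  [via R1]
    knows(d,f)  [fact]

round 1: derive flow(c,h) via R1 from knows(c,h)
round 1: derive flow(d,d) via R1 from knows(d,d)
round 1: derive flow(d,f) via R1 from knows(d,f)
round 1: derive flow(e,i) via R1 from knows(e,i)
round 1: derive flow(f,d) via R1 from knows(f,d)
round 1: derive flow(f,e) via R1 from knows(f,e)
round 1: derive flow(h,c) via R1 from knows(h,c)
round 1: derive flow(j,f) via R1 from knows(j,f)
round 2: derive flow(c,c) via R2 from flow(c,h), flow(h,c)
round 2: derive flow(d,e) via R2 from flow(d,f), flow(f,e)
round 2: derive flow(f,f) via R2 from flow(f,d), flow(d,f)
round 2: derive flow(f,i) via R2 from flow(f,e), flow(e,i)
round 2: derive flow(h,h) via R2 from flow(h,c), flow(c,h)
round 2: derive flow(j,d) via R2 from flow(j,f), flow(f,d)
round 2: derive flow(j,e) via R2 from flow(j,f), flow(f,e)
round 3: derive flow(d,i) via R2 from flow(d,e), flow(e,i)
round 3: derive flow(j,i) via R2 from flow(j,e), flow(e,i)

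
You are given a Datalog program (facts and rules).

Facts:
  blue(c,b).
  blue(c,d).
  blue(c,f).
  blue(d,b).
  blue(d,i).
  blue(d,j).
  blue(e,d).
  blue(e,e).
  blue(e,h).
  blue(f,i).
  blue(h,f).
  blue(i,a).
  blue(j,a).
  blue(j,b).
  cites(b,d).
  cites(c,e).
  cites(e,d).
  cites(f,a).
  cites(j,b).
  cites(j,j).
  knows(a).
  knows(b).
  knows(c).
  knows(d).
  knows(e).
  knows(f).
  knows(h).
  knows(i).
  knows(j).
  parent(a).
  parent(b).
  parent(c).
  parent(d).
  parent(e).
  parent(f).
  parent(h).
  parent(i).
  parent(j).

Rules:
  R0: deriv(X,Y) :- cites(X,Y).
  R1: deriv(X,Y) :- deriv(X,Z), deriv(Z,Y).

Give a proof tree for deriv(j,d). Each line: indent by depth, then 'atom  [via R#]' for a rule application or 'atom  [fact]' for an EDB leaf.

deriv(j,d)  [via R1]
  deriv(j,b)  [via R0]
    cites(j,b)  [fact]
  deriv(b,d)  [via R0]
    cites(b,d)  [fact]

round 1: derive deriv(b,d) via R0 from cites(b,d)
round 1: derive deriv(c,e) via R0 from cites(c,e)
round 1: derive deriv(e,d) via R0 from cites(e,d)
round 1: derive deriv(f,a) via R0 from cites(f,a)
round 1: derive deriv(j,b) via R0 from cites(j,b)
round 1: derive deriv(j,j) via R0 from cites(j,j)
round 2: derive deriv(c,d) via R1 from deriv(c,e), deriv(e,d)
round 2: derive deriv(j,d) via R1 from deriv(j,b), deriv(b,d)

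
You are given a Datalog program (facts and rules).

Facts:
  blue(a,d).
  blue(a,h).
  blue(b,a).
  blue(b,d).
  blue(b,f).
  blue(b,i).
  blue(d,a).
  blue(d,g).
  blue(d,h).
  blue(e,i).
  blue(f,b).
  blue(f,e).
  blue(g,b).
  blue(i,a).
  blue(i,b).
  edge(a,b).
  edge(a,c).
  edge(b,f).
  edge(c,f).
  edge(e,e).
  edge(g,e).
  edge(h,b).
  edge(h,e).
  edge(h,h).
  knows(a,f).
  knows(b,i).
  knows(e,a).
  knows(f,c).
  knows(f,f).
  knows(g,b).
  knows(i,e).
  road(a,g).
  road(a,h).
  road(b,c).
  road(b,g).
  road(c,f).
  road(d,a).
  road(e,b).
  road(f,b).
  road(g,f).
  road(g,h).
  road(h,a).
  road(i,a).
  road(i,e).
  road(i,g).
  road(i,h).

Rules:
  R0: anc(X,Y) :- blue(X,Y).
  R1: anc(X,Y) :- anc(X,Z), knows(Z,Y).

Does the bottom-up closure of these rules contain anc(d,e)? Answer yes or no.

round 1: derive anc(a,d) via R0 from blue(a,d)
round 1: derive anc(a,h) via R0 from blue(a,h)
round 1: derive anc(b,a) via R0 from blue(b,a)
round 1: derive anc(b,d) via R0 from blue(b,d)
round 1: derive anc(b,f) via R0 from blue(b,f)
round 1: derive anc(b,i) via R0 from blue(b,i)
round 1: derive anc(d,a) via R0 from blue(d,a)
round 1: derive anc(d,g) via R0 from blue(d,g)
round 1: derive anc(d,h) via R0 from blue(d,h)
round 1: derive anc(e,i) via R0 from blue(e,i)
round 1: derive anc(f,b) via R0 from blue(f,b)
round 1: derive anc(f,e) via R0 from blue(f,e)
round 1: derive anc(g,b) via R0 from blue(g,b)
round 1: derive anc(i,a) via R0 from blue(i,a)
round 1: derive anc(i,b) via R0 from blue(i,b)
round 2: derive anc(b,c) via R1 from anc(b,f), knows(f,c)
round 2: derive anc(b,e) via R1 from anc(b,i), knows(i,e)
round 2: derive anc(d,b) via R1 from anc(d,g), knows(g,b)
round 2: derive anc(d,f) via R1 from anc(d,a), knows(a,f)
round 2: derive anc(e,e) via R1 from anc(e,i), knows(i,e)
round 2: derive anc(f,a) via R1 from anc(f,e), knows(e,a)
round 2: derive anc(f,i) via R1 from anc(f,b), knows(b,i)
round 2: derive anc(g,i) via R1 from anc(g,b), knows(b,i)
round 2: derive anc(i,f) via R1 from anc(i,a), knows(a,f)
round 2: derive anc(i,i) via R1 from anc(i,b), knows(b,i)
round 3: derive anc(d,c) via R1 from anc(d,f), knows(f,c)
round 3: derive anc(d,i) via R1 from anc(d,b), knows(b,i)
round 3: derive anc(e,a) via R1 from anc(e,e), knows(e,a)
round 3: derive anc(f,f) via R1 from anc(f,a), knows(a,f)
round 3: derive anc(g,e) via R1 from anc(g,i), knows(i,e)
round 3: derive anc(i,c) via R1 from anc(i,f), knows(f,c)
round 3: derive anc(i,e) via R1 from anc(i,i), knows(i,e)
round 4: derive anc(d,e) via R1 from anc(d,i), knows(i,e)
round 4: derive anc(e,f) via R1 from anc(e,a), knows(a,f)
round 4: derive anc(f,c) via R1 from anc(f,f), knows(f,c)
round 4: derive anc(g,a) via R1 from anc(g,e), knows(e,a)
round 5: derive anc(e,c) via R1 from anc(e,f), knows(f,c)
round 5: derive anc(g,f) via R1 from anc(g,a), knows(a,f)
round 6: derive anc(g,c) via R1 from anc(g,f), knows(f,c)

yes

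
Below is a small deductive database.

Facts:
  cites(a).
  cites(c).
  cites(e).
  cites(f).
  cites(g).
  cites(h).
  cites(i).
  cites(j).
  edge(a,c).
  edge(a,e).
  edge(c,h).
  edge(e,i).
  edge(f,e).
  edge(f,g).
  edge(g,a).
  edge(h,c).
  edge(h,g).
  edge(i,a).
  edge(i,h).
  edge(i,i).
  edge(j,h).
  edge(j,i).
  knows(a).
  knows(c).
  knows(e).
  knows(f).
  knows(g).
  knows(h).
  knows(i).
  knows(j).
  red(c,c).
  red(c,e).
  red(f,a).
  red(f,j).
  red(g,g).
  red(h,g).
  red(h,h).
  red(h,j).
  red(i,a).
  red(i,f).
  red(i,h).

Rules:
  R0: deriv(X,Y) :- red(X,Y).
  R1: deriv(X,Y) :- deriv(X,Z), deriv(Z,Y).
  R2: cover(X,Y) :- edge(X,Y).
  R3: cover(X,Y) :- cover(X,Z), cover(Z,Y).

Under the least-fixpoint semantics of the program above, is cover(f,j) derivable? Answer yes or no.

round 1: derive cover(a,c) via R2 from edge(a,c)
round 1: derive cover(a,e) via R2 from edge(a,e)
round 1: derive cover(c,h) via R2 from edge(c,h)
round 1: derive cover(e,i) via R2 from edge(e,i)
round 1: derive cover(f,e) via R2 from edge(f,e)
round 1: derive cover(f,g) via R2 from edge(f,g)
round 1: derive cover(g,a) via R2 from edge(g,a)
round 1: derive cover(h,c) via R2 from edge(h,c)
round 1: derive cover(h,g) via R2 from edge(h,g)
round 1: derive cover(i,a) via R2 from edge(i,a)
round 1: derive cover(i,h) via R2 from edge(i,h)
round 1: derive cover(i,i) via R2 from edge(i,i)
round 1: derive cover(j,h) via R2 from edge(j,h)
round 1: derive cover(j,i) via R2 from edge(j,i)
round 2: derive cover(a,h) via R3 from cover(a,c), cover(c,h)
round 2: derive cover(a,i) via R3 from cover(a,e), cover(e,i)
round 2: derive cover(c,c) via R3 from cover(c,h), cover(h,c)
round 2: derive cover(c,g) via R3 from cover(c,h), cover(h,g)
round 2: derive cover(e,a) via R3 from cover(e,i), cover(i,a)
round 2: derive cover(e,h) via R3 from cover(e,i), cover(i,h)
round 2: derive cover(f,a) via R3 from cover(f,g), cover(g,a)
round 2: derive cover(f,i) via R3 from cover(f,e), cover(e,i)
round 2: derive cover(g,c) via R3 from cover(g,a), cover(a,c)
round 2: derive cover(g,e) via R3 from cover(g,a), cover(a,e)
round 2: derive cover(h,a) via R3 from cover(h,g), cover(g,a)
round 2: derive cover(h,h) via R3 from cover(h,c), cover(c,h)
round 2: derive cover(i,c) via R3 from cover(i,a), cover(a,c)
round 2: derive cover(i,e) via R3 from cover(i,a), cover(a,e)
round 2: derive cover(i,g) via R3 from cover(i,h), cover(h,g)
round 2: derive cover(j,a) via R3 from cover(j,i), cover(i,a)
round 2: derive cover(j,c) via R3 from cover(j,h), cover(h,c)
round 2: derive cover(j,g) via R3 from cover(j,h), cover(h,g)
round 3: derive cover(a,a) via R3 from cover(a,e), cover(e,a)
round 3: derive cover(a,g) via R3 from cover(a,c), cover(c,g)
round 3: derive cover(c,a) via R3 from cover(c,g), cover(g,a)
round 3: derive cover(c,e) via R3 from cover(c,g), cover(g,e)
round 3: derive cover(e,c) via R3 from cover(e,a), cover(a,c)
round 3: derive cover(e,e) via R3 from cover(e,a), cover(a,e)
round 3: derive cover(e,g) via R3 from cover(e,h), cover(h,g)
round 3: derive cover(f,c) via R3 from cover(f,a), cover(a,c)
round 3: derive cover(f,h) via R3 from cover(f,a), cover(a,h)
round 3: derive cover(g,g) via R3 from cover(g,c), cover(c,g)
round 3: derive cover(g,h) via R3 from cover(g,a), cover(a,h)
round 3: derive cover(g,i) via R3 from cover(g,a), cover(a,i)
round 3: derive cover(h,e) via R3 from cover(h,a), cover(a,e)
round 3: derive cover(h,i) via R3 from cover(h,a), cover(a,i)
round 3: derive cover(j,e) via R3 from cover(j,a), cover(a,e)
round 4: derive cover(c,i) via R3 from cover(c,a), cover(a,i)

no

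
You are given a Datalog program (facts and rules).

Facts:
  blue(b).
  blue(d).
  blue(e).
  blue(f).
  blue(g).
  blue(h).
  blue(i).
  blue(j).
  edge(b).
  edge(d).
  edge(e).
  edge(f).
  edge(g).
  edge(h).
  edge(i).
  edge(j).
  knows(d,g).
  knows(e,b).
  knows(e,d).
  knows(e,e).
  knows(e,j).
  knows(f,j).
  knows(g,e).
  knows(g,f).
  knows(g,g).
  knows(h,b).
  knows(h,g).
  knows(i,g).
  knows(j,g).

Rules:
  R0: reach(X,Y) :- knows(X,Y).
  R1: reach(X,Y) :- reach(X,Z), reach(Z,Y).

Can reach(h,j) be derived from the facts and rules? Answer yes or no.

yes

round 1: derive reach(d,g) via R0 from knows(d,g)
round 1: derive reach(e,b) via R0 from knows(e,b)
round 1: derive reach(e,d) via R0 from knows(e,d)
round 1: derive reach(e,e) via R0 from knows(e,e)
round 1: derive reach(e,j) via R0 from knows(e,j)
round 1: derive reach(f,j) via R0 from knows(f,j)
round 1: derive reach(g,e) via R0 from knows(g,e)
round 1: derive reach(g,f) via R0 from knows(g,f)
round 1: derive reach(g,g) via R0 from knows(g,g)
round 1: derive reach(h,b) via R0 from knows(h,b)
round 1: derive reach(h,g) via R0 from knows(h,g)
round 1: derive reach(i,g) via R0 from knows(i,g)
round 1: derive reach(j,g) via R0 from knows(j,g)
round 2: derive reach(d,e) via R1 from reach(d,g), reach(g,e)
round 2: derive reach(d,f) via R1 from reach(d,g), reach(g,f)
round 2: derive reach(e,g) via R1 from reach(e,d), reach(d,g)
round 2: derive reach(f,g) via R1 from reach(f,j), reach(j,g)
round 2: derive reach(g,b) via R1 from reach(g,e), reach(e,b)
round 2: derive reach(g,d) via R1 from reach(g,e), reach(e,d)
round 2: derive reach(g,j) via R1 from reach(g,e), reach(e,j)
round 2: derive reach(h,e) via R1 from reach(h,g), reach(g,e)
round 2: derive reach(h,f) via R1 from reach(h,g), reach(g,f)
round 2: derive reach(i,e) via R1 from reach(i,g), reach(g,e)
round 2: derive reach(i,f) via R1 from reach(i,g), reach(g,f)
round 2: derive reach(j,e) via R1 from reach(j,g), reach(g,e)
round 2: derive reach(j,f) via R1 from reach(j,g), reach(g,f)
round 3: derive reach(d,b) via R1 from reach(d,e), reach(e,b)
round 3: derive reach(d,d) via R1 from reach(d,e), reach(e,d)
round 3: derive reach(d,j) via R1 from reach(d,e), reach(e,j)
round 3: derive reach(e,f) via R1 from reach(e,d), reach(d,f)
round 3: derive reach(f,b) via R1 from reach(f,g), reach(g,b)
round 3: derive reach(f,d) via R1 from reach(f,g), reach(g,d)
round 3: derive reach(f,e) via R1 from reach(f,g), reach(g,e)
round 3: derive reach(f,f) via R1 from reach(f,g), reach(g,f)
round 3: derive reach(h,d) via R1 from reach(h,e), reach(e,d)
round 3: derive reach(h,j) via R1 from reach(h,e), reach(e,j)
round 3: derive reach(i,b) via R1 from reach(i,e), reach(e,b)
round 3: derive reach(i,d) via R1 from reach(i,e), reach(e,d)
round 3: derive reach(i,j) via R1 from reach(i,e), reach(e,j)
round 3: derive reach(j,b) via R1 from reach(j,e), reach(e,b)
round 3: derive reach(j,d) via R1 from reach(j,e), reach(e,d)
round 3: derive reach(j,j) via R1 from reach(j,e), reach(e,j)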